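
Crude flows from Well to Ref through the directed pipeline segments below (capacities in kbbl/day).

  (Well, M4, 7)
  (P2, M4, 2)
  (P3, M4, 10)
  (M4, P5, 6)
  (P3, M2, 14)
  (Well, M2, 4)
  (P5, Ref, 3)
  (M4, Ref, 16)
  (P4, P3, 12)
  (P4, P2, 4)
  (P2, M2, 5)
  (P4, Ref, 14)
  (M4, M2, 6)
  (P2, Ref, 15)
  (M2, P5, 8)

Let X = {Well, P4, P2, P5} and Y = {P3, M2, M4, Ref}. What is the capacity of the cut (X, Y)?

62

Edges leaving {Well, P4, P2, P5}: Well→M2 (4), Well→M4 (7), P4→P3 (12), P4→Ref (14), P2→M2 (5), P2→M4 (2), P2→Ref (15), P5→Ref (3).
Cut capacity = 4 + 7 + 12 + 14 + 5 + 2 + 15 + 3 = 62.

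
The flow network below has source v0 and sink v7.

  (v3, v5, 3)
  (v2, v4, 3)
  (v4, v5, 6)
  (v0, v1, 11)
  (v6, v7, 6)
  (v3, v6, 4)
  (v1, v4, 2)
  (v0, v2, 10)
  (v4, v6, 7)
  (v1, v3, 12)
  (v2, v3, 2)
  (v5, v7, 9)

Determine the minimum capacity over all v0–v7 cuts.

12

Augment v0→v1→v3→v5→v7: bottleneck 3, flow now 3.
Augment v0→v1→v3→v6→v7: bottleneck 4, flow now 7.
Augment v0→v1→v4→v5→v7: bottleneck 2, flow now 9.
Augment v0→v2→v4→v5→v7: bottleneck 3, flow now 12.
No augmenting path remains; maximum flow = 12.
By max-flow min-cut, the minimum cut capacity equals the max flow.
In the residual graph, reachable from v0: {v0, v1, v2, v3}.
Min-cut edges: v1→v4 (2), v2→v4 (3), v3→v5 (3), v3→v6 (4); capacity 2 + 3 + 3 + 4 = 12.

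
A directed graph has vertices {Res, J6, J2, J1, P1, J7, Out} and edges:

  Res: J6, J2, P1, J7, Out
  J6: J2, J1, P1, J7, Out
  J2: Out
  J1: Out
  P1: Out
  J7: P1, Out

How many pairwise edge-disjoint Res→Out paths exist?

Assign every edge capacity 1; by Menger, the answer equals the max flow.
Path Res→Out (+1); total 1.
Path Res→J6→Out (+1); total 2.
Path Res→J2→Out (+1); total 3.
Path Res→P1→Out (+1); total 4.
Path Res→J7→Out (+1); total 5.
No residual Res→Out path; max flow = 5.
Certifying cut of size 5: {Res→J2, Res→J6, Res→J7, Res→Out, Res→P1}.

5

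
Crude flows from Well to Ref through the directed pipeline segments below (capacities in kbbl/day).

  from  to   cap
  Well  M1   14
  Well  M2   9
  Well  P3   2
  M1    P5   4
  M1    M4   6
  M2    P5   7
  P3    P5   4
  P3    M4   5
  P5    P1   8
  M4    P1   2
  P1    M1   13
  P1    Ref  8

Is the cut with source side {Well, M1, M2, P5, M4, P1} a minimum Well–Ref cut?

Given cut capacity: 2 + 8 = 10.
Augment Well→M1→P5→P1→Ref: bottleneck 4, flow now 4.
Augment Well→M1→M4→P1→Ref: bottleneck 2, flow now 6.
Augment Well→M2→P5→P1→Ref: bottleneck 2, flow now 8.
No augmenting path remains; maximum flow = 8.
In the residual graph, reachable from Well: {Well, M1, M2, P3, P5, M4, P1}.
Min-cut edges: P1→Ref (8); capacity 8 = 8.
Cut capacity 10 exceeds the max flow 8, so it is not minimum.

No — its capacity is 10, but the minimum cut has capacity 8.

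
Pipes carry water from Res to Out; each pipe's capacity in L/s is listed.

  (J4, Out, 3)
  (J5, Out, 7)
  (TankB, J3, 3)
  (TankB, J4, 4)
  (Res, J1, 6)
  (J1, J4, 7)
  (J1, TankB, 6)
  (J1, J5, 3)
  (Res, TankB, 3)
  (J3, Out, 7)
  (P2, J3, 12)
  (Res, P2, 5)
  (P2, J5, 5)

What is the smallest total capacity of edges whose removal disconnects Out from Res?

Augment Res→J1→J5→Out: bottleneck 3, flow now 3.
Augment Res→J1→J4→Out: bottleneck 3, flow now 6.
Augment Res→P2→J5→Out: bottleneck 4, flow now 10.
Augment Res→P2→J3→Out: bottleneck 1, flow now 11.
Augment Res→TankB→J3→Out: bottleneck 3, flow now 14.
No augmenting path remains; maximum flow = 14.
By max-flow min-cut, the minimum cut capacity equals the max flow.
In the residual graph, reachable from Res: {Res}.
Min-cut edges: Res→J1 (6), Res→P2 (5), Res→TankB (3); capacity 6 + 5 + 3 = 14.

14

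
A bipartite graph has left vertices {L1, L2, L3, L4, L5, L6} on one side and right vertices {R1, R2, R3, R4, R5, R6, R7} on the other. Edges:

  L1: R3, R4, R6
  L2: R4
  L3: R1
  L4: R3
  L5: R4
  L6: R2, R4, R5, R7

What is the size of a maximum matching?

Unit-capacity flow: source→left, listed edges, right→sink; max matching = max flow.
Augmenting path L1→R3 (+1); matched 1.
Augmenting path L2→R4 (+1); matched 2.
Augmenting path L3→R1 (+1); matched 3.
Augmenting path L6→R2 (+1); matched 4.
Augmenting path L4→R3→L1→R6 (+1); matched 5.
No augmenting path remains; maximum matching = 5.
König certificate: {L1, L3, L4, L6, R4} is a vertex cover of size 5 (every listed pair touches it), so no matching can be larger.

5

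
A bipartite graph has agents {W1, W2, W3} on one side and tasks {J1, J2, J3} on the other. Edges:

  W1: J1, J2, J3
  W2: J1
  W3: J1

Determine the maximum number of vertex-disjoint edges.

Unit-capacity flow: source→left, listed edges, right→sink; max matching = max flow.
Augmenting path W1→J1 (+1); matched 1.
Augmenting path W2→J1→W1→J2 (+1); matched 2.
No augmenting path remains; maximum matching = 2.
König certificate: {W1, J1} is a vertex cover of size 2 (every listed pair touches it), so no matching can be larger.

2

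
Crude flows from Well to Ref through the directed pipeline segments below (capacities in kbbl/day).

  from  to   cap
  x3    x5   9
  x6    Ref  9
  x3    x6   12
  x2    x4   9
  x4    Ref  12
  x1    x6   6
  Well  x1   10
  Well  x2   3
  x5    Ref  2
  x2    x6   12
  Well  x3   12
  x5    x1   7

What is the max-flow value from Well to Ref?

Augment Well→x1→x6→Ref: bottleneck 6, flow now 6.
Augment Well→x2→x4→Ref: bottleneck 3, flow now 9.
Augment Well→x3→x5→Ref: bottleneck 2, flow now 11.
Augment Well→x3→x6→Ref: bottleneck 3, flow now 14.
No augmenting path remains; maximum flow = 14.
In the residual graph, reachable from Well: {Well, x1, x3, x5, x6}.
Min-cut edges: Well→x2 (3), x5→Ref (2), x6→Ref (9); capacity 3 + 2 + 9 = 14.
This cut is saturated, so no flow can exceed 14.

14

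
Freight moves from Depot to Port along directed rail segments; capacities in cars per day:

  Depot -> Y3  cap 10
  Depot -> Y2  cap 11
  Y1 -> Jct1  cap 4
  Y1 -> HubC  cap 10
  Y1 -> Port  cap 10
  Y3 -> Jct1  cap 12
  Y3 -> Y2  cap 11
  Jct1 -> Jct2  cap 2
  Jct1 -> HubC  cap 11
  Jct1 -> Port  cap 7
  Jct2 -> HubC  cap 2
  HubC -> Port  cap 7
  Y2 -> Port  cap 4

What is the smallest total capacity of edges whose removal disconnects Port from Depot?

14

Augment Depot→Y2→Port: bottleneck 4, flow now 4.
Augment Depot→Y3→Jct1→Port: bottleneck 7, flow now 11.
Augment Depot→Y3→Jct1→HubC→Port: bottleneck 3, flow now 14.
No augmenting path remains; maximum flow = 14.
By max-flow min-cut, the minimum cut capacity equals the max flow.
In the residual graph, reachable from Depot: {Depot, Y2}.
Min-cut edges: Depot→Y3 (10), Y2→Port (4); capacity 10 + 4 = 14.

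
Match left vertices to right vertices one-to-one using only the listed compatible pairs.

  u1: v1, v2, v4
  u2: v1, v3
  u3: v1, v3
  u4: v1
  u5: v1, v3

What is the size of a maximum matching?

3

Unit-capacity flow: source→left, listed edges, right→sink; max matching = max flow.
Augmenting path u1→v1 (+1); matched 1.
Augmenting path u2→v3 (+1); matched 2.
Augmenting path u3→v1→u1→v2 (+1); matched 3.
No augmenting path remains; maximum matching = 3.
König certificate: {u1, v1, v3} is a vertex cover of size 3 (every listed pair touches it), so no matching can be larger.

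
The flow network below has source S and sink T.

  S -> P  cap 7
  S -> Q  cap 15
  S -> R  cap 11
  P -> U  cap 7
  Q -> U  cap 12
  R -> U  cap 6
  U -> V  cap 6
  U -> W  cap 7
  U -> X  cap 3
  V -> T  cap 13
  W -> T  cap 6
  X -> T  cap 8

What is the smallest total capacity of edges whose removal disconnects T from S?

Augment S→P→U→V→T: bottleneck 6, flow now 6.
Augment S→P→U→W→T: bottleneck 1, flow now 7.
Augment S→Q→U→W→T: bottleneck 5, flow now 12.
Augment S→Q→U→X→T: bottleneck 3, flow now 15.
No augmenting path remains; maximum flow = 15.
By max-flow min-cut, the minimum cut capacity equals the max flow.
In the residual graph, reachable from S: {S, P, Q, R, U, W}.
Min-cut edges: U→V (6), U→X (3), W→T (6); capacity 6 + 3 + 6 = 15.

15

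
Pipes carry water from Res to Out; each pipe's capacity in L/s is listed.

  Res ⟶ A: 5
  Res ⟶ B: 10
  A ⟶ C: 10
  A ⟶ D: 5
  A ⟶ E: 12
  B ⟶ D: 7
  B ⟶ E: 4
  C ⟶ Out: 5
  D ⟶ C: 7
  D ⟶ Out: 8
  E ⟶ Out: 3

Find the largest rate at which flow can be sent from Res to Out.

15

Augment Res→A→C→Out: bottleneck 5, flow now 5.
Augment Res→B→D→Out: bottleneck 7, flow now 12.
Augment Res→B→E→Out: bottleneck 3, flow now 15.
No augmenting path remains; maximum flow = 15.
In the residual graph, reachable from Res: {Res}.
Min-cut edges: Res→A (5), Res→B (10); capacity 5 + 10 = 15.
This cut is saturated, so no flow can exceed 15.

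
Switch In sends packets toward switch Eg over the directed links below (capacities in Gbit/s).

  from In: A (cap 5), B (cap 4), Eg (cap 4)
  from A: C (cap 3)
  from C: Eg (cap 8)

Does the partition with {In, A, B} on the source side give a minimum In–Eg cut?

Yes — it is a minimum cut (capacity 7).

Given cut capacity: 4 + 3 = 7.
Augment In→Eg: bottleneck 4, flow now 4.
Augment In→A→C→Eg: bottleneck 3, flow now 7.
No augmenting path remains; maximum flow = 7.
Cut capacity 7 equals the max flow, so it is a minimum cut.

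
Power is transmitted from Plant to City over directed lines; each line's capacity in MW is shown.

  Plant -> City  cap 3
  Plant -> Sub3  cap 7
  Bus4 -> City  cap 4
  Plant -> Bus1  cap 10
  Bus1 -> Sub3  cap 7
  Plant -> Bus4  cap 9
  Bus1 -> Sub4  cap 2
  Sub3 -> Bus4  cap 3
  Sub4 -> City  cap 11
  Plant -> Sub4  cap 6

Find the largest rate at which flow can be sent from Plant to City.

15

Augment Plant→City: bottleneck 3, flow now 3.
Augment Plant→Sub4→City: bottleneck 6, flow now 9.
Augment Plant→Bus4→City: bottleneck 4, flow now 13.
Augment Plant→Bus1→Sub4→City: bottleneck 2, flow now 15.
No augmenting path remains; maximum flow = 15.
In the residual graph, reachable from Plant: {Plant, Bus1, Sub3, Bus4}.
Min-cut edges: Plant→Sub4 (6), Plant→City (3), Bus1→Sub4 (2), Bus4→City (4); capacity 6 + 3 + 2 + 4 = 15.
This cut is saturated, so no flow can exceed 15.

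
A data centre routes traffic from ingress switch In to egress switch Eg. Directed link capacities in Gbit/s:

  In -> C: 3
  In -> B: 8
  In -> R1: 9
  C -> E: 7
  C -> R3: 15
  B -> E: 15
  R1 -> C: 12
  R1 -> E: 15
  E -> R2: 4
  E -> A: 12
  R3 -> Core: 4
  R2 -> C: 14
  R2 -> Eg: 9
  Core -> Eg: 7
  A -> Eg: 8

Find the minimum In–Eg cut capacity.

16

Augment In→C→E→R2→Eg: bottleneck 3, flow now 3.
Augment In→B→E→R2→Eg: bottleneck 1, flow now 4.
Augment In→B→E→A→Eg: bottleneck 7, flow now 11.
Augment In→R1→E→A→Eg: bottleneck 1, flow now 12.
Augment In→R1→C→R3→Core→Eg: bottleneck 4, flow now 16.
No augmenting path remains; maximum flow = 16.
By max-flow min-cut, the minimum cut capacity equals the max flow.
In the residual graph, reachable from In: {In, C, B, R1, E, R3, A}.
Min-cut edges: E→R2 (4), R3→Core (4), A→Eg (8); capacity 4 + 4 + 8 = 16.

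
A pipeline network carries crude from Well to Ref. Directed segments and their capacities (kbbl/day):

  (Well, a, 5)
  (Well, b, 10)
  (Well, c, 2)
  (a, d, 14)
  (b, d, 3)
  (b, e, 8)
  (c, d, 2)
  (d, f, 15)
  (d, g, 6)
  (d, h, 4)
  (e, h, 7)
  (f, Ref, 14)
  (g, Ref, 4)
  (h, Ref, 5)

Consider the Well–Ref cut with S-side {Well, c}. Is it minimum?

Given cut capacity: 5 + 10 + 2 = 17.
Augment Well→a→d→f→Ref: bottleneck 5, flow now 5.
Augment Well→b→d→f→Ref: bottleneck 3, flow now 8.
Augment Well→b→e→h→Ref: bottleneck 5, flow now 13.
Augment Well→c→d→f→Ref: bottleneck 2, flow now 15.
No augmenting path remains; maximum flow = 15.
In the residual graph, reachable from Well: {Well, b, e, h}.
Min-cut edges: Well→a (5), Well→c (2), b→d (3), h→Ref (5); capacity 5 + 2 + 3 + 5 = 15.
Cut capacity 17 exceeds the max flow 15, so it is not minimum.

No — its capacity is 17, but the minimum cut has capacity 15.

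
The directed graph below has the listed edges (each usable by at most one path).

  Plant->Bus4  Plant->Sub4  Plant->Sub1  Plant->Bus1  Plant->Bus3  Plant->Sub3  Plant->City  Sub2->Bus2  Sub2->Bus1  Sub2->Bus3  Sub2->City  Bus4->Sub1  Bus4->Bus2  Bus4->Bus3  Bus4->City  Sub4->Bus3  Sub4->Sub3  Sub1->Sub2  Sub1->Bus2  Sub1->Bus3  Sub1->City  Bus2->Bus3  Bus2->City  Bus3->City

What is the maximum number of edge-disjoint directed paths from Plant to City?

4

Assign every edge capacity 1; by Menger, the answer equals the max flow.
Path Plant→City (+1); total 1.
Path Plant→Bus4→City (+1); total 2.
Path Plant→Sub1→City (+1); total 3.
Path Plant→Bus3→City (+1); total 4.
No residual Plant→City path; max flow = 4.
Certifying cut of size 4: {Bus3→City, Plant→Bus4, Plant→City, Plant→Sub1}.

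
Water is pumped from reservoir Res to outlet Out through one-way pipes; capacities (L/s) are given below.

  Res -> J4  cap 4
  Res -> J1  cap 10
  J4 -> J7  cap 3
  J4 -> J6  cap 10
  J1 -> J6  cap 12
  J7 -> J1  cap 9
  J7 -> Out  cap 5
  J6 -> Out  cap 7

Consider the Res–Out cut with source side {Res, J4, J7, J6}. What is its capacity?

31

Edges leaving {Res, J4, J7, J6}: Res→J1 (10), J7→J1 (9), J7→Out (5), J6→Out (7).
Cut capacity = 10 + 9 + 5 + 7 = 31.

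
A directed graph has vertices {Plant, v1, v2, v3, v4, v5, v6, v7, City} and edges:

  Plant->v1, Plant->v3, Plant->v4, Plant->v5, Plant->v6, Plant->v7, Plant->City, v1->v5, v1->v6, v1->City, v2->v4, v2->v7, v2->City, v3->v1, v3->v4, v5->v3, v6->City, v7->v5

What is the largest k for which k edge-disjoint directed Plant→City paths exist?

Assign every edge capacity 1; by Menger, the answer equals the max flow.
Path Plant→City (+1); total 1.
Path Plant→v1→City (+1); total 2.
Path Plant→v6→City (+1); total 3.
No residual Plant→City path; max flow = 3.
Certifying cut of size 3: {Plant→City, v1→City, v6→City}.

3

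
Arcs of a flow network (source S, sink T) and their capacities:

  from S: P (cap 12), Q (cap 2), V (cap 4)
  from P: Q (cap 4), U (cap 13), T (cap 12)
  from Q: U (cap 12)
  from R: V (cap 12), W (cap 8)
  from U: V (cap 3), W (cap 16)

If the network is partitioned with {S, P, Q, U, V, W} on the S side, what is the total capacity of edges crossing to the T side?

Edges leaving {S, P, Q, U, V, W}: P→T (12).
Cut capacity = 12 = 12.

12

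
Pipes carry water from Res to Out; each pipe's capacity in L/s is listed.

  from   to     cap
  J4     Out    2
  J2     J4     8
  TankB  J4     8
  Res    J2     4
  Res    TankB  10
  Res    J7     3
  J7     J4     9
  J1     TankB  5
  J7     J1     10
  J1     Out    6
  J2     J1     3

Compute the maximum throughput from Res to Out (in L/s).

8

Augment Res→J2→J1→Out: bottleneck 3, flow now 3.
Augment Res→J2→J4→Out: bottleneck 1, flow now 4.
Augment Res→J7→J1→Out: bottleneck 3, flow now 7.
Augment Res→TankB→J4→Out: bottleneck 1, flow now 8.
No augmenting path remains; maximum flow = 8.
In the residual graph, reachable from Res: {Res, J2, TankB, J4}.
Min-cut edges: Res→J7 (3), J2→J1 (3), J4→Out (2); capacity 3 + 3 + 2 = 8.
This cut is saturated, so no flow can exceed 8.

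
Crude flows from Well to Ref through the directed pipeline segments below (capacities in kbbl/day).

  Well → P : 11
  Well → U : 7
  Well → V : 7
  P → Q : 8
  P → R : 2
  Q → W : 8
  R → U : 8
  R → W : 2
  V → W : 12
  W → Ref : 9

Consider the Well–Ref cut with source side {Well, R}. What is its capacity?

Edges leaving {Well, R}: Well→P (11), Well→U (7), Well→V (7), R→U (8), R→W (2).
Cut capacity = 11 + 7 + 7 + 8 + 2 = 35.

35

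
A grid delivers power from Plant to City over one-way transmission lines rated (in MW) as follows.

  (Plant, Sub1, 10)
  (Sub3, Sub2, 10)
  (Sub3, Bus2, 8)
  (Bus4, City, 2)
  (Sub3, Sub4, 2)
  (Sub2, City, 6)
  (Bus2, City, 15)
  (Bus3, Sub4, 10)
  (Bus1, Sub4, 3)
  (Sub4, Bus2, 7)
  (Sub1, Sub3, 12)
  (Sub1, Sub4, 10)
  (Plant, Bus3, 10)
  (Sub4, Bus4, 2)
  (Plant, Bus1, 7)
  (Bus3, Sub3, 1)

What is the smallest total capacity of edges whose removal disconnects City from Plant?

20

Augment Plant→Bus1→Sub4→Bus4→City: bottleneck 2, flow now 2.
Augment Plant→Bus1→Sub4→Bus2→City: bottleneck 1, flow now 3.
Augment Plant→Bus3→Sub3→Sub2→City: bottleneck 1, flow now 4.
Augment Plant→Bus3→Sub4→Bus2→City: bottleneck 6, flow now 10.
Augment Plant→Sub1→Sub3→Sub2→City: bottleneck 5, flow now 15.
Augment Plant→Sub1→Sub3→Bus2→City: bottleneck 5, flow now 20.
No augmenting path remains; maximum flow = 20.
By max-flow min-cut, the minimum cut capacity equals the max flow.
In the residual graph, reachable from Plant: {Plant, Bus1, Bus3, Sub4}.
Min-cut edges: Plant→Sub1 (10), Bus3→Sub3 (1), Sub4→Bus4 (2), Sub4→Bus2 (7); capacity 10 + 1 + 2 + 7 = 20.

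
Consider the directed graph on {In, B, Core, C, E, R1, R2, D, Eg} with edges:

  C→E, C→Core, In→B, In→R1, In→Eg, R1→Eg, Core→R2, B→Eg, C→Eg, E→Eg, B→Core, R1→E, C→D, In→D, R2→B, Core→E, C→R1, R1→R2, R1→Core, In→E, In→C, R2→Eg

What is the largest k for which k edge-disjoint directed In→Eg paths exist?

Assign every edge capacity 1; by Menger, the answer equals the max flow.
Path In→Eg (+1); total 1.
Path In→B→Eg (+1); total 2.
Path In→C→Eg (+1); total 3.
Path In→E→Eg (+1); total 4.
Path In→R1→Eg (+1); total 5.
No residual In→Eg path; max flow = 5.
Certifying cut of size 5: {In→B, In→C, In→E, In→Eg, In→R1}.

5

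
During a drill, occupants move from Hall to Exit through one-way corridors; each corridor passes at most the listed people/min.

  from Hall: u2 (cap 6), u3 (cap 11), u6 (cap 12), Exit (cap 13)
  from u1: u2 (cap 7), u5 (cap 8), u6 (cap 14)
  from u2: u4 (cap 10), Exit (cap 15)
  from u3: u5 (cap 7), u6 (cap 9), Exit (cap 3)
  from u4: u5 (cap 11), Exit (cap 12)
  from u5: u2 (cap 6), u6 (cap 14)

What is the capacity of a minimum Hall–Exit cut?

28

Augment Hall→Exit: bottleneck 13, flow now 13.
Augment Hall→u2→Exit: bottleneck 6, flow now 19.
Augment Hall→u3→Exit: bottleneck 3, flow now 22.
Augment Hall→u3→u5→u2→Exit: bottleneck 6, flow now 28.
No augmenting path remains; maximum flow = 28.
By max-flow min-cut, the minimum cut capacity equals the max flow.
In the residual graph, reachable from Hall: {Hall, u3, u5, u6}.
Min-cut edges: Hall→u2 (6), Hall→Exit (13), u3→Exit (3), u5→u2 (6); capacity 6 + 13 + 3 + 6 = 28.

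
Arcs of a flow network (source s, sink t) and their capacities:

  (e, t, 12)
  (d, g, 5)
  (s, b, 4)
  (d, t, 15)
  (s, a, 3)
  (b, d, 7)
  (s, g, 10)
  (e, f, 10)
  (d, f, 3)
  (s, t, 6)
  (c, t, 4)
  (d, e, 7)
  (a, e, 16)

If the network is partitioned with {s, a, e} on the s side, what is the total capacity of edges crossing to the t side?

Edges leaving {s, a, e}: s→b (4), s→g (10), s→t (6), e→f (10), e→t (12).
Cut capacity = 4 + 10 + 6 + 10 + 12 = 42.

42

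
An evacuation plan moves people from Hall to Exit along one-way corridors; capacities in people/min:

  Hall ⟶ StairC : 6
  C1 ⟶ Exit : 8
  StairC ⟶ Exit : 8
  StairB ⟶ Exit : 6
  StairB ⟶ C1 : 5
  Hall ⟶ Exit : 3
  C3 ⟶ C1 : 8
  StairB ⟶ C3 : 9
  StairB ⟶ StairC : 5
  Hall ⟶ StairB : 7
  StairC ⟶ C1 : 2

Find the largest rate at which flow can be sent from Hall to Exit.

Augment Hall→Exit: bottleneck 3, flow now 3.
Augment Hall→StairB→Exit: bottleneck 6, flow now 9.
Augment Hall→StairC→Exit: bottleneck 6, flow now 15.
Augment Hall→StairB→StairC→Exit: bottleneck 1, flow now 16.
No augmenting path remains; maximum flow = 16.
In the residual graph, reachable from Hall: {Hall}.
Min-cut edges: Hall→StairB (7), Hall→StairC (6), Hall→Exit (3); capacity 7 + 6 + 3 = 16.
This cut is saturated, so no flow can exceed 16.

16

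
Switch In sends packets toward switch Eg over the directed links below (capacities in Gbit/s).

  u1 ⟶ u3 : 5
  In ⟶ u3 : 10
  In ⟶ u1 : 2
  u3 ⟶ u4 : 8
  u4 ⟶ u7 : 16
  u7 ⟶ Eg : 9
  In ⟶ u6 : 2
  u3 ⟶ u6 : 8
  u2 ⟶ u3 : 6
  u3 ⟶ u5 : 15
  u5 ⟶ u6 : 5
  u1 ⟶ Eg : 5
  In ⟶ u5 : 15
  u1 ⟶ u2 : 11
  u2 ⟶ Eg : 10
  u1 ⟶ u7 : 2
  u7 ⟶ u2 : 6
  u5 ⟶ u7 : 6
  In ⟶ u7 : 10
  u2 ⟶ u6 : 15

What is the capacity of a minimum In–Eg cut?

Augment In→u1→Eg: bottleneck 2, flow now 2.
Augment In→u7→Eg: bottleneck 9, flow now 11.
Augment In→u7→u2→Eg: bottleneck 1, flow now 12.
Augment In→u5→u7→u2→Eg: bottleneck 5, flow now 17.
No augmenting path remains; maximum flow = 17.
By max-flow min-cut, the minimum cut capacity equals the max flow.
In the residual graph, reachable from In: {In, u3, u4, u5, u6, u7}.
Min-cut edges: In→u1 (2), u7→u2 (6), u7→Eg (9); capacity 2 + 6 + 9 = 17.

17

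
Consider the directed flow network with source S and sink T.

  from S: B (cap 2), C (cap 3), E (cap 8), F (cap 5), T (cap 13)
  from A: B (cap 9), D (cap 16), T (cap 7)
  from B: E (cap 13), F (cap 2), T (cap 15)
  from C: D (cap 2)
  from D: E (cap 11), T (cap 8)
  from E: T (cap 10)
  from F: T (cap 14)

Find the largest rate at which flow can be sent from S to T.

30

Augment S→T: bottleneck 13, flow now 13.
Augment S→B→T: bottleneck 2, flow now 15.
Augment S→E→T: bottleneck 8, flow now 23.
Augment S→F→T: bottleneck 5, flow now 28.
Augment S→C→D→T: bottleneck 2, flow now 30.
No augmenting path remains; maximum flow = 30.
In the residual graph, reachable from S: {S, C}.
Min-cut edges: S→B (2), S→E (8), S→F (5), S→T (13), C→D (2); capacity 2 + 8 + 5 + 13 + 2 = 30.
This cut is saturated, so no flow can exceed 30.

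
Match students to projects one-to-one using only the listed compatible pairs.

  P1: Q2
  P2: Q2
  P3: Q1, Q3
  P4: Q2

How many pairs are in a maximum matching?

Unit-capacity flow: source→left, listed edges, right→sink; max matching = max flow.
Augmenting path P1→Q2 (+1); matched 1.
Augmenting path P3→Q1 (+1); matched 2.
No augmenting path remains; maximum matching = 2.
König certificate: {P3, Q2} is a vertex cover of size 2 (every listed pair touches it), so no matching can be larger.

2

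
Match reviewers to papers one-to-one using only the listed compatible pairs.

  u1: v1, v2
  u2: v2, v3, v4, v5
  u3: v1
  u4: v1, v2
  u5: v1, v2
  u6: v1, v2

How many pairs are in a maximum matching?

3

Unit-capacity flow: source→left, listed edges, right→sink; max matching = max flow.
Augmenting path u1→v1 (+1); matched 1.
Augmenting path u2→v2 (+1); matched 2.
Augmenting path u4→v2→u2→v3 (+1); matched 3.
No augmenting path remains; maximum matching = 3.
König certificate: {u2, v1, v2} is a vertex cover of size 3 (every listed pair touches it), so no matching can be larger.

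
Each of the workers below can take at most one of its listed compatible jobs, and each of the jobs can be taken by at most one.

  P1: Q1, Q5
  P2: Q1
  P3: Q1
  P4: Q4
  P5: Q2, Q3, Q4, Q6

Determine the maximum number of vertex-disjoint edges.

4

Unit-capacity flow: source→left, listed edges, right→sink; max matching = max flow.
Augmenting path P1→Q1 (+1); matched 1.
Augmenting path P4→Q4 (+1); matched 2.
Augmenting path P5→Q2 (+1); matched 3.
Augmenting path P2→Q1→P1→Q5 (+1); matched 4.
No augmenting path remains; maximum matching = 4.
König certificate: {P1, P4, P5, Q1} is a vertex cover of size 4 (every listed pair touches it), so no matching can be larger.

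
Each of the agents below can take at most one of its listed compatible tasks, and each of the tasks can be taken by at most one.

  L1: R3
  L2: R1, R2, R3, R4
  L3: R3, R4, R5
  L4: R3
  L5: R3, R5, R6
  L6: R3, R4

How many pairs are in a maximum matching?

Unit-capacity flow: source→left, listed edges, right→sink; max matching = max flow.
Augmenting path L1→R3 (+1); matched 1.
Augmenting path L2→R1 (+1); matched 2.
Augmenting path L3→R4 (+1); matched 3.
Augmenting path L5→R5 (+1); matched 4.
Augmenting path L6→R4→L3→R5→L5→R6 (+1); matched 5.
No augmenting path remains; maximum matching = 5.
König certificate: {L2, L3, L5, L6, R3} is a vertex cover of size 5 (every listed pair touches it), so no matching can be larger.

5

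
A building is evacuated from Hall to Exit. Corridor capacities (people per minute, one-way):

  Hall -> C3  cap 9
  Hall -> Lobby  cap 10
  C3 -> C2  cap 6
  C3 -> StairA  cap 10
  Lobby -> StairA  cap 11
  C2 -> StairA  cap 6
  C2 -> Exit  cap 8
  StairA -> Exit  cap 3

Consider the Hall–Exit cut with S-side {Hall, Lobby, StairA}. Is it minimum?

Given cut capacity: 9 + 3 = 12.
Augment Hall→C3→C2→Exit: bottleneck 6, flow now 6.
Augment Hall→C3→StairA→Exit: bottleneck 3, flow now 9.
No augmenting path remains; maximum flow = 9.
In the residual graph, reachable from Hall: {Hall, C3, Lobby, StairA}.
Min-cut edges: C3→C2 (6), StairA→Exit (3); capacity 6 + 3 = 9.
Cut capacity 12 exceeds the max flow 9, so it is not minimum.

No — its capacity is 12, but the minimum cut has capacity 9.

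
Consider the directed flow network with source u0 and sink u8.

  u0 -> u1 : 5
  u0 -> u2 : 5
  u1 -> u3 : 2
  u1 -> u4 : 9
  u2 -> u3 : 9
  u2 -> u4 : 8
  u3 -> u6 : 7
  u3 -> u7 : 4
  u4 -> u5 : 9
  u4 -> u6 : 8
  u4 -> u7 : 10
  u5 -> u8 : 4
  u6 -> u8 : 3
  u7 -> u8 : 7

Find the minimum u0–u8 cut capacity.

Augment u0→u1→u3→u6→u8: bottleneck 2, flow now 2.
Augment u0→u1→u4→u5→u8: bottleneck 3, flow now 5.
Augment u0→u2→u3→u6→u8: bottleneck 1, flow now 6.
Augment u0→u2→u3→u7→u8: bottleneck 4, flow now 10.
No augmenting path remains; maximum flow = 10.
By max-flow min-cut, the minimum cut capacity equals the max flow.
In the residual graph, reachable from u0: {u0}.
Min-cut edges: u0→u1 (5), u0→u2 (5); capacity 5 + 5 = 10.

10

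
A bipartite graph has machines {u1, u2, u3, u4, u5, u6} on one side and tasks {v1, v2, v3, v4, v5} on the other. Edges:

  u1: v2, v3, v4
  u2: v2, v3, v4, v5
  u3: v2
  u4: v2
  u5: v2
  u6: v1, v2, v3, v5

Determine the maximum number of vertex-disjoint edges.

Unit-capacity flow: source→left, listed edges, right→sink; max matching = max flow.
Augmenting path u1→v2 (+1); matched 1.
Augmenting path u2→v3 (+1); matched 2.
Augmenting path u6→v1 (+1); matched 3.
Augmenting path u3→v2→u1→v4 (+1); matched 4.
No augmenting path remains; maximum matching = 4.
König certificate: {u1, u2, u6, v2} is a vertex cover of size 4 (every listed pair touches it), so no matching can be larger.

4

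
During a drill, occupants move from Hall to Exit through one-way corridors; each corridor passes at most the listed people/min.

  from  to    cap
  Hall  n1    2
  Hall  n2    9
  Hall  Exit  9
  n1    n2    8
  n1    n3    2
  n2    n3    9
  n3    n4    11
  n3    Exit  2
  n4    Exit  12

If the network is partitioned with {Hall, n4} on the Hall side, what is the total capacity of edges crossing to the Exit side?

32

Edges leaving {Hall, n4}: Hall→n1 (2), Hall→n2 (9), Hall→Exit (9), n4→Exit (12).
Cut capacity = 2 + 9 + 9 + 12 = 32.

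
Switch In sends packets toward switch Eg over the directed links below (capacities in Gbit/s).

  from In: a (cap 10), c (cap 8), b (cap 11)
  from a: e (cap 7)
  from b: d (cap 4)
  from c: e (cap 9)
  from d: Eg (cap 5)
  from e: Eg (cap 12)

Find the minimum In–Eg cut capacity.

Augment In→a→e→Eg: bottleneck 7, flow now 7.
Augment In→b→d→Eg: bottleneck 4, flow now 11.
Augment In→c→e→Eg: bottleneck 5, flow now 16.
No augmenting path remains; maximum flow = 16.
By max-flow min-cut, the minimum cut capacity equals the max flow.
In the residual graph, reachable from In: {In, a, b, c, e}.
Min-cut edges: b→d (4), e→Eg (12); capacity 4 + 12 = 16.

16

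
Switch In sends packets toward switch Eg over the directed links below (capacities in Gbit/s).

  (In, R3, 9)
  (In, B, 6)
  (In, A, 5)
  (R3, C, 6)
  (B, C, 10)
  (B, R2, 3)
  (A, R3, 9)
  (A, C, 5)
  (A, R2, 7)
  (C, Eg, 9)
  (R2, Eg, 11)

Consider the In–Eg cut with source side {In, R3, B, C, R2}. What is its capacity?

25

Edges leaving {In, R3, B, C, R2}: In→A (5), C→Eg (9), R2→Eg (11).
Cut capacity = 5 + 9 + 11 = 25.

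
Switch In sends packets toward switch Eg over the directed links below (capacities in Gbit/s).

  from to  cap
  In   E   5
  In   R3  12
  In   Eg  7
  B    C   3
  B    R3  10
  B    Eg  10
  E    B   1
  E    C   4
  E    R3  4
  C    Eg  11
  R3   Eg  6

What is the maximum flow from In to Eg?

Augment In→Eg: bottleneck 7, flow now 7.
Augment In→R3→Eg: bottleneck 6, flow now 13.
Augment In→E→B→Eg: bottleneck 1, flow now 14.
Augment In→E→C→Eg: bottleneck 4, flow now 18.
No augmenting path remains; maximum flow = 18.
In the residual graph, reachable from In: {In, R3}.
Min-cut edges: In→E (5), In→Eg (7), R3→Eg (6); capacity 5 + 7 + 6 = 18.
This cut is saturated, so no flow can exceed 18.

18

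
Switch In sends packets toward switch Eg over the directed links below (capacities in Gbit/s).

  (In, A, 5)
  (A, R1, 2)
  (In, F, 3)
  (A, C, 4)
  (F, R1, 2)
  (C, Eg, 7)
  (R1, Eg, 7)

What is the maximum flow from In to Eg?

7

Augment In→A→R1→Eg: bottleneck 2, flow now 2.
Augment In→A→C→Eg: bottleneck 3, flow now 5.
Augment In→F→R1→Eg: bottleneck 2, flow now 7.
No augmenting path remains; maximum flow = 7.
In the residual graph, reachable from In: {In, F}.
Min-cut edges: In→A (5), F→R1 (2); capacity 5 + 2 = 7.
This cut is saturated, so no flow can exceed 7.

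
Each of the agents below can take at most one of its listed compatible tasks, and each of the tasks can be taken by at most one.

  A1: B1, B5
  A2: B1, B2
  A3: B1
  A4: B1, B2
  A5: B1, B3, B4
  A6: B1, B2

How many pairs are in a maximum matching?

4

Unit-capacity flow: source→left, listed edges, right→sink; max matching = max flow.
Augmenting path A1→B1 (+1); matched 1.
Augmenting path A2→B2 (+1); matched 2.
Augmenting path A5→B3 (+1); matched 3.
Augmenting path A3→B1→A1→B5 (+1); matched 4.
No augmenting path remains; maximum matching = 4.
König certificate: {A1, A5, B1, B2} is a vertex cover of size 4 (every listed pair touches it), so no matching can be larger.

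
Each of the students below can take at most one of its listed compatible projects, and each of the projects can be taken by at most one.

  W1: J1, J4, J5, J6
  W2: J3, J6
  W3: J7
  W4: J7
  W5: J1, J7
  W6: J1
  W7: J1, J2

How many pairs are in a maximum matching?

5

Unit-capacity flow: source→left, listed edges, right→sink; max matching = max flow.
Augmenting path W1→J1 (+1); matched 1.
Augmenting path W2→J3 (+1); matched 2.
Augmenting path W3→J7 (+1); matched 3.
Augmenting path W7→J2 (+1); matched 4.
Augmenting path W5→J1→W1→J4 (+1); matched 5.
No augmenting path remains; maximum matching = 5.
König certificate: {W1, W2, W7, J1, J7} is a vertex cover of size 5 (every listed pair touches it), so no matching can be larger.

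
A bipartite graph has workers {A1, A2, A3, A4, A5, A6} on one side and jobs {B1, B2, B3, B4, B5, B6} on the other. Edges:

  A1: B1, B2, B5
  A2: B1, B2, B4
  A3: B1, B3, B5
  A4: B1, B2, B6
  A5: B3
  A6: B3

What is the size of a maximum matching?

Unit-capacity flow: source→left, listed edges, right→sink; max matching = max flow.
Augmenting path A1→B1 (+1); matched 1.
Augmenting path A2→B2 (+1); matched 2.
Augmenting path A3→B3 (+1); matched 3.
Augmenting path A4→B6 (+1); matched 4.
Augmenting path A5→B3→A3→B5 (+1); matched 5.
No augmenting path remains; maximum matching = 5.
König certificate: {A1, A2, A3, A4, B3} is a vertex cover of size 5 (every listed pair touches it), so no matching can be larger.

5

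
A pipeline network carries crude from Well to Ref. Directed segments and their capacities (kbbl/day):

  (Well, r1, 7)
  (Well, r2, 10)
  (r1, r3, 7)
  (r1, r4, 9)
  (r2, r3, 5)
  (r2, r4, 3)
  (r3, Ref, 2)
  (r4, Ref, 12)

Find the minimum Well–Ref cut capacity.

Augment Well→r1→r3→Ref: bottleneck 2, flow now 2.
Augment Well→r1→r4→Ref: bottleneck 5, flow now 7.
Augment Well→r2→r4→Ref: bottleneck 3, flow now 10.
Augment Well→r2→r3→r1→r4→Ref: bottleneck 2, flow now 12. (uses reverse residual edge)
No augmenting path remains; maximum flow = 12.
By max-flow min-cut, the minimum cut capacity equals the max flow.
In the residual graph, reachable from Well: {Well, r2, r3}.
Min-cut edges: Well→r1 (7), r2→r4 (3), r3→Ref (2); capacity 7 + 3 + 2 = 12.

12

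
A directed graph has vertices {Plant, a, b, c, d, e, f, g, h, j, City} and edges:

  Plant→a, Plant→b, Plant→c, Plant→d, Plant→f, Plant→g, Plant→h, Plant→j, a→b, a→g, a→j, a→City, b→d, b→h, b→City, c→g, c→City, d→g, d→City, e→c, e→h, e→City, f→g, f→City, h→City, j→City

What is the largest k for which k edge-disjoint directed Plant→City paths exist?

Assign every edge capacity 1; by Menger, the answer equals the max flow.
Path Plant→a→City (+1); total 1.
Path Plant→b→City (+1); total 2.
Path Plant→c→City (+1); total 3.
Path Plant→d→City (+1); total 4.
Path Plant→f→City (+1); total 5.
Path Plant→h→City (+1); total 6.
Path Plant→j→City (+1); total 7.
No residual Plant→City path; max flow = 7.
Certifying cut of size 7: {Plant→a, Plant→b, Plant→c, Plant→d, Plant→f, Plant→h, Plant→j}.

7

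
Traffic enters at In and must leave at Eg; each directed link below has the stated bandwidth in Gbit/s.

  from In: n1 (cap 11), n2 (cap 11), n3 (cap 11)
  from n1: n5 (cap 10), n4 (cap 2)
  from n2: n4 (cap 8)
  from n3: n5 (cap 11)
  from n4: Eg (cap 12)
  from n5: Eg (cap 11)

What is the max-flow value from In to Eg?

21

Augment In→n1→n4→Eg: bottleneck 2, flow now 2.
Augment In→n1→n5→Eg: bottleneck 9, flow now 11.
Augment In→n2→n4→Eg: bottleneck 8, flow now 19.
Augment In→n3→n5→Eg: bottleneck 2, flow now 21.
No augmenting path remains; maximum flow = 21.
In the residual graph, reachable from In: {In, n1, n2, n3, n5}.
Min-cut edges: n1→n4 (2), n2→n4 (8), n5→Eg (11); capacity 2 + 8 + 11 = 21.
This cut is saturated, so no flow can exceed 21.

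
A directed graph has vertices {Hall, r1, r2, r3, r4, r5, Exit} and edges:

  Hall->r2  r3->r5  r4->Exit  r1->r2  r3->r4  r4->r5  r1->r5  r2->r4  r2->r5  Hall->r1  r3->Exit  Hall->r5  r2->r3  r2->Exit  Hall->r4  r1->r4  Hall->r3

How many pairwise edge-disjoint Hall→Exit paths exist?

Assign every edge capacity 1; by Menger, the answer equals the max flow.
Path Hall→r2→Exit (+1); total 1.
Path Hall→r3→Exit (+1); total 2.
Path Hall→r4→Exit (+1); total 3.
No residual Hall→Exit path; max flow = 3.
Certifying cut of size 3: {r2→Exit, r3→Exit, r4→Exit}.

3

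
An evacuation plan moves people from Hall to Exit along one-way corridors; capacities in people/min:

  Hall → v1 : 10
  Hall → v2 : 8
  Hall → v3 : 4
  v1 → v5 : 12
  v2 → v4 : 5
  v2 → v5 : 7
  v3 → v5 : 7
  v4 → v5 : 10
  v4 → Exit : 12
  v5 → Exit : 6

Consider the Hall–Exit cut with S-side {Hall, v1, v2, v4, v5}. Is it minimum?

No — its capacity is 22, but the minimum cut has capacity 11.

Given cut capacity: 4 + 12 + 6 = 22.
Augment Hall→v1→v5→Exit: bottleneck 6, flow now 6.
Augment Hall→v2→v4→Exit: bottleneck 5, flow now 11.
No augmenting path remains; maximum flow = 11.
In the residual graph, reachable from Hall: {Hall, v1, v2, v3, v5}.
Min-cut edges: v2→v4 (5), v5→Exit (6); capacity 5 + 6 = 11.
Cut capacity 22 exceeds the max flow 11, so it is not minimum.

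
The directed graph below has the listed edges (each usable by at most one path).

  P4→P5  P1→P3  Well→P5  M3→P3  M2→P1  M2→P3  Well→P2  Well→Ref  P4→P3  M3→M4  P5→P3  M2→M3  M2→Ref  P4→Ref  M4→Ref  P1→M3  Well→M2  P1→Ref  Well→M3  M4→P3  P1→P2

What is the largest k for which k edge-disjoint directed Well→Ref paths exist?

3

Assign every edge capacity 1; by Menger, the answer equals the max flow.
Path Well→Ref (+1); total 1.
Path Well→M2→Ref (+1); total 2.
Path Well→M3→M4→Ref (+1); total 3.
No residual Well→Ref path; max flow = 3.
Certifying cut of size 3: {Well→M2, Well→M3, Well→Ref}.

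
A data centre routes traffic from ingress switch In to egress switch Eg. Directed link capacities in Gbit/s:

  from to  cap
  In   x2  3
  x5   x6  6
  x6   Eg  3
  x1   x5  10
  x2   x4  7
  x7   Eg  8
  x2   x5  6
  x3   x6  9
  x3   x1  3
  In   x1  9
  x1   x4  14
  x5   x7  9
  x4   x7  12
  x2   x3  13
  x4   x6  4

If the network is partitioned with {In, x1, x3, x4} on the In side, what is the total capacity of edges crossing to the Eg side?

38

Edges leaving {In, x1, x3, x4}: In→x2 (3), x1→x5 (10), x3→x6 (9), x4→x6 (4), x4→x7 (12).
Cut capacity = 3 + 10 + 9 + 4 + 12 = 38.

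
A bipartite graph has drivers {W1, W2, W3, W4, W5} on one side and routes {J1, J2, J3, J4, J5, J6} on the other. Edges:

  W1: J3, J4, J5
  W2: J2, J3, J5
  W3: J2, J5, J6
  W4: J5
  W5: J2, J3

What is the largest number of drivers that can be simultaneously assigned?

5

Unit-capacity flow: source→left, listed edges, right→sink; max matching = max flow.
Augmenting path W1→J3 (+1); matched 1.
Augmenting path W2→J2 (+1); matched 2.
Augmenting path W3→J5 (+1); matched 3.
Augmenting path W4→J5→W3→J6 (+1); matched 4.
Augmenting path W5→J3→W1→J4 (+1); matched 5.
No augmenting path remains; maximum matching = 5.
König certificate: {W1, W2, W3, W4, W5} is a vertex cover of size 5 (every listed pair touches it), so no matching can be larger.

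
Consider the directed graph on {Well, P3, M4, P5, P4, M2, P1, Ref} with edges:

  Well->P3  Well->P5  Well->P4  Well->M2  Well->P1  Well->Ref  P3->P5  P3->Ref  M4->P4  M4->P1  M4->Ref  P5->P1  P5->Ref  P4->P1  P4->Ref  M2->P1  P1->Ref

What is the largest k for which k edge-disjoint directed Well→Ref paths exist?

5

Assign every edge capacity 1; by Menger, the answer equals the max flow.
Path Well→Ref (+1); total 1.
Path Well→P3→Ref (+1); total 2.
Path Well→P5→Ref (+1); total 3.
Path Well→P4→Ref (+1); total 4.
Path Well→P1→Ref (+1); total 5.
No residual Well→Ref path; max flow = 5.
Certifying cut of size 5: {P1→Ref, Well→P3, Well→P4, Well→P5, Well→Ref}.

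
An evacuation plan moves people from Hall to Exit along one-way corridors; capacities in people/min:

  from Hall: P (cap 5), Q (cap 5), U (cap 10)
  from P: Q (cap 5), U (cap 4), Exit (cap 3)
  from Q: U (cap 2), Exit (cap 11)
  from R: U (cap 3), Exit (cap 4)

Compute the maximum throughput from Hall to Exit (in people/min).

10

Augment Hall→P→Exit: bottleneck 3, flow now 3.
Augment Hall→Q→Exit: bottleneck 5, flow now 8.
Augment Hall→P→Q→Exit: bottleneck 2, flow now 10.
No augmenting path remains; maximum flow = 10.
In the residual graph, reachable from Hall: {Hall, U}.
Min-cut edges: Hall→P (5), Hall→Q (5); capacity 5 + 5 = 10.
This cut is saturated, so no flow can exceed 10.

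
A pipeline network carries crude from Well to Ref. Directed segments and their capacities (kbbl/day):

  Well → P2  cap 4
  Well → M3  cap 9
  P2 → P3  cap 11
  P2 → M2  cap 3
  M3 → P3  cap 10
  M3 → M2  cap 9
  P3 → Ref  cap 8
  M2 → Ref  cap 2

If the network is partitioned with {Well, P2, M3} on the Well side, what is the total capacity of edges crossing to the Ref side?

33

Edges leaving {Well, P2, M3}: P2→P3 (11), P2→M2 (3), M3→P3 (10), M3→M2 (9).
Cut capacity = 11 + 3 + 10 + 9 = 33.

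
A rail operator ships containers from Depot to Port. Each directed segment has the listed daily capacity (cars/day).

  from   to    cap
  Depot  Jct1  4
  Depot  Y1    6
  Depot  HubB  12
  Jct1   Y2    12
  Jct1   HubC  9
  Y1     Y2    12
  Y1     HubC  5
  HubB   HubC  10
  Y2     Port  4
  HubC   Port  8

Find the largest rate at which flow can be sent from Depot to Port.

12

Augment Depot→Jct1→Y2→Port: bottleneck 4, flow now 4.
Augment Depot→Y1→HubC→Port: bottleneck 5, flow now 9.
Augment Depot→HubB→HubC→Port: bottleneck 3, flow now 12.
No augmenting path remains; maximum flow = 12.
In the residual graph, reachable from Depot: {Depot, Jct1, Y1, HubB, Y2, HubC}.
Min-cut edges: Y2→Port (4), HubC→Port (8); capacity 4 + 8 = 12.
This cut is saturated, so no flow can exceed 12.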